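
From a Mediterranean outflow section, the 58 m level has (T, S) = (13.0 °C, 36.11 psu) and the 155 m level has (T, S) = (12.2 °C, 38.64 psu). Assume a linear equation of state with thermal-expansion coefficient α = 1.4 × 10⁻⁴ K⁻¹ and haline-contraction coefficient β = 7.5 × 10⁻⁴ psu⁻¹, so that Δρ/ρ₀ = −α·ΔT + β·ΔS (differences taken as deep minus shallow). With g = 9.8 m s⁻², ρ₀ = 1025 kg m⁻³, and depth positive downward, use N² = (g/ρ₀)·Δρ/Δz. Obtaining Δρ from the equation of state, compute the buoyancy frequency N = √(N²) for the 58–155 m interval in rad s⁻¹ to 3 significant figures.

0.0142 rad s⁻¹

ΔT = -0.8 K, ΔS = +2.53 psu (deep − shallow).
Δρ/ρ₀ = −αΔT + βΔS = 1.12 × 10⁻⁴ + 1.8975 × 10⁻³ = 2.0095 × 10⁻³, so Δρ ≈ 2.060 kg m⁻³.
N² = (g/ρ₀)·Δρ/Δz = g·(Δρ/ρ₀)/Δz = 9.8 × 2.0095 × 10⁻³ / 97 = 2.0302 × 10⁻⁴ s⁻².
N = √(2.0302 × 10⁻⁴) = 0.014249 rad s⁻¹ ≈ 0.0142 rad s⁻¹.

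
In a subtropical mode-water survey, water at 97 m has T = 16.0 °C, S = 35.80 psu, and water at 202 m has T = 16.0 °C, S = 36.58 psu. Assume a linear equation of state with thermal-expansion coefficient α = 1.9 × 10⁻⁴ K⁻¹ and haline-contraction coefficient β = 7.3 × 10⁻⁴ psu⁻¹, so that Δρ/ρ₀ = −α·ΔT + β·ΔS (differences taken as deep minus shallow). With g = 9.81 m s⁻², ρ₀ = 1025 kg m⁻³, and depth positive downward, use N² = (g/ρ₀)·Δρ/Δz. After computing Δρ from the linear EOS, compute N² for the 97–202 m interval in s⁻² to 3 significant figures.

5.32 × 10⁻⁵ s⁻²

ΔT = +0.0 K, ΔS = +0.78 psu (deep − shallow).
Δρ/ρ₀ = −αΔT + βΔS = 0 + 5.694 × 10⁻⁴ = 5.694 × 10⁻⁴, so Δρ ≈ 0.5836 kg m⁻³.
N² = (g/ρ₀)·Δρ/Δz = g·(Δρ/ρ₀)/Δz = 9.81 × 5.694 × 10⁻⁴ / 105 = 5.3198 × 10⁻⁵ s⁻² ≈ 5.32 × 10⁻⁵ s⁻².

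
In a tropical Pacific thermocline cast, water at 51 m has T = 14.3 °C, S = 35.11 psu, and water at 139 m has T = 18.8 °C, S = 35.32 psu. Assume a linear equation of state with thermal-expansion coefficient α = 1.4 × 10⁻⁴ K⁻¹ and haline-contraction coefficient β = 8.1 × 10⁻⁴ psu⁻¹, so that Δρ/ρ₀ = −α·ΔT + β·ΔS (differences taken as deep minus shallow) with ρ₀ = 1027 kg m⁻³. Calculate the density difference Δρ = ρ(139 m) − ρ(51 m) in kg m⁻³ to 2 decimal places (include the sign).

-0.47 kg m⁻³

ΔT = +4.5 K, ΔS = +0.21 psu (deep − shallow).
Δρ/ρ₀ = −(1.4 × 10⁻⁴)(+4.5) + (8.1 × 10⁻⁴)(+0.21) = -4.599 × 10⁻⁴.
Δρ = 1027 × (-4.599 × 10⁻⁴) = -0.47 kg m⁻³.
Negative Δρ: lighter below, statically unstable.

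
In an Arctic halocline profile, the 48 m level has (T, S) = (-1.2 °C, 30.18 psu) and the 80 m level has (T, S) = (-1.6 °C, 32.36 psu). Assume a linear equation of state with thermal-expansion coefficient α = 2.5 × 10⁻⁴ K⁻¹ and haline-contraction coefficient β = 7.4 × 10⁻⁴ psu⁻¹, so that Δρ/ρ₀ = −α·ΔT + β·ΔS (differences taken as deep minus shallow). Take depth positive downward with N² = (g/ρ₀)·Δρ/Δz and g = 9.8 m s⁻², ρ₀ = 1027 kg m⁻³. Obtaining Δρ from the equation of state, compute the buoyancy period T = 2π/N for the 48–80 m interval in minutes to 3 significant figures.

4.57 min

ΔT = -0.4 K, ΔS = +2.18 psu (deep − shallow).
Δρ/ρ₀ = −αΔT + βΔS = 1.00 × 10⁻⁴ + 1.6132 × 10⁻³ = 1.7132 × 10⁻³, so Δρ ≈ 1.759 kg m⁻³.
N² = (g/ρ₀)·Δρ/Δz = g·(Δρ/ρ₀)/Δz = 9.8 × 1.7132 × 10⁻³ / 32 = 5.2467 × 10⁻⁴ s⁻².
N = √(5.2467 × 10⁻⁴) = 0.022906 rad s⁻¹ → T = 2π/N = 274.30 s = 4.5717 min ≈ 4.57 min.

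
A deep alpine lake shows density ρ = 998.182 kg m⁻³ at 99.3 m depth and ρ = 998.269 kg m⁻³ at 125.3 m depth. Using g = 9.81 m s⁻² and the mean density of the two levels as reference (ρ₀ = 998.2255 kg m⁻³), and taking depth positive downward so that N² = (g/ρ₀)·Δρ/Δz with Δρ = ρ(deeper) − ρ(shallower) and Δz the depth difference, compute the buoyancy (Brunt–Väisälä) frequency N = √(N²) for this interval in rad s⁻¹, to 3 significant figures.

5.73 × 10⁻³ rad s⁻¹

Δρ = 998.269 − 998.182 = 0.087 kg m⁻³ over Δz = 125.3 − 99.3 = 26 m.
N² = (9.81/998.2255) × (0.087/26) = 3.2884 × 10⁻⁵ s⁻².
N = √(3.2884 × 10⁻⁵) = 5.7345 × 10⁻³ rad s⁻¹ ≈ 5.73 × 10⁻³ rad s⁻¹.
A positive N² confirms static stability across the interval.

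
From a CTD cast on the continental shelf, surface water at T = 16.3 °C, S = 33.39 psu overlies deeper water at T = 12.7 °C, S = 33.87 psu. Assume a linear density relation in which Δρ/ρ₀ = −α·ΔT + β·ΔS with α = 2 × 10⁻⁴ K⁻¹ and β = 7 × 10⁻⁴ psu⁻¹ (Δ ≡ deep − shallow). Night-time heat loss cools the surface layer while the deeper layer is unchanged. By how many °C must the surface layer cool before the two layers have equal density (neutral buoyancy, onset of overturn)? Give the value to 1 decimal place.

5.3 °C

Neutral buoyancy requires Δρ = 0, i.e. −α(T_deep − T_surf′) + β(S_deep − S_surf) = 0.
T_surf′ = T_deep − (β/α)·ΔS = 12.7 − (7 × 10⁻⁴/2 × 10⁻⁴)·(+0.48) = 11.020 °C.
Cooling required: 16.3 − (11.020) = 5.280 °C.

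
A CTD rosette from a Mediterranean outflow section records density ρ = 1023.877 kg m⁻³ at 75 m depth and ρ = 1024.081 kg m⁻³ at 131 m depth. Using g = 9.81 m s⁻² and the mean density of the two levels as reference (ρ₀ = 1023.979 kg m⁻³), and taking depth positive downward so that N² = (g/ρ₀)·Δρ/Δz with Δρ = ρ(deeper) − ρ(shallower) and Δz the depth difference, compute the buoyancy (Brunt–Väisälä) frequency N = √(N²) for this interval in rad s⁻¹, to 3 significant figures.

Δρ = 1024.081 − 1023.877 = 0.204 kg m⁻³ over Δz = 131 − 75 = 56 m.
N² = (9.81/1023.979) × (0.204/56) = 3.4900 × 10⁻⁵ s⁻².
N = √(3.4900 × 10⁻⁵) = 5.9076 × 10⁻³ rad s⁻¹ ≈ 5.91 × 10⁻³ rad s⁻¹.

5.91 × 10⁻³ rad s⁻¹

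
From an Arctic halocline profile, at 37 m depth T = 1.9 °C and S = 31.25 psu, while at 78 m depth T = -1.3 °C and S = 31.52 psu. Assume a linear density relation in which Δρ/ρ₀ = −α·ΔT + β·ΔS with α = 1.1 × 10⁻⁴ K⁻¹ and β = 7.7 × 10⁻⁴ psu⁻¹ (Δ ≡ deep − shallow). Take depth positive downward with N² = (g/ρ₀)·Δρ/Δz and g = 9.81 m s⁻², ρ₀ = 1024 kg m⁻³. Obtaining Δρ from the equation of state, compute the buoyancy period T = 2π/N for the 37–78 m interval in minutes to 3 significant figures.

9.05 min

ΔT = -3.2 K, ΔS = +0.27 psu (deep − shallow).
Δρ/ρ₀ = −αΔT + βΔS = 3.52 × 10⁻⁴ + 2.079 × 10⁻⁴ = 5.599 × 10⁻⁴, so Δρ ≈ 0.5733 kg m⁻³.
N² = (g/ρ₀)·Δρ/Δz = g·(Δρ/ρ₀)/Δz = 9.81 × 5.599 × 10⁻⁴ / 41 = 1.3397 × 10⁻⁴ s⁻².
N = √(1.3397 × 10⁻⁴) = 0.011575 rad s⁻¹ → T = 2π/N = 542.82 s = 9.0470 min ≈ 9.05 min.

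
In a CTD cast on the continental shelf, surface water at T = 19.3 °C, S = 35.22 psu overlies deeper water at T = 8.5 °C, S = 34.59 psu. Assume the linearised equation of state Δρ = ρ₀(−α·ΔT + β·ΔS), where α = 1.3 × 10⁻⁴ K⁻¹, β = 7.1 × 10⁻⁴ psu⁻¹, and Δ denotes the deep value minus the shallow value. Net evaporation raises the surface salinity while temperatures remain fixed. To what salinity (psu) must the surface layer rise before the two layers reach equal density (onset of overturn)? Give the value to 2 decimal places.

Neutral buoyancy requires −α(T_deep − T_surf) + β(S_deep − S_surf′) = 0.
S_surf′ = S_deep − (α/β)·ΔT = 34.59 − (1.3 × 10⁻⁴/7.1 × 10⁻⁴)·(-10.8) = 36.5675 psu.
Increase required: 36.5675 − 35.22 = 1.3475 psu.

36.57 psu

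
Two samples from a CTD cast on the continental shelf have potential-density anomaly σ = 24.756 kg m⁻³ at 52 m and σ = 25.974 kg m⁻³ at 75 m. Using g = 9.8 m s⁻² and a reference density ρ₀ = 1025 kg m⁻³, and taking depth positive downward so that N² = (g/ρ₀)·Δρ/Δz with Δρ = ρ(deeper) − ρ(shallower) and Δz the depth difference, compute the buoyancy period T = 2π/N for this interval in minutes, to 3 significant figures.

4.65 min

Δρ = 1025.974 − 1024.756 = 1.218 kg m⁻³ over Δz = 75 − 52 = 23 m.
N² = (9.8/1025) × (1.218/23) = 5.0632 × 10⁻⁴ s⁻².
N = √(5.0632 × 10⁻⁴) = 0.022502 rad s⁻¹, so T = 2π/N = 279.23 s = 4.6538 min ≈ 4.65 min.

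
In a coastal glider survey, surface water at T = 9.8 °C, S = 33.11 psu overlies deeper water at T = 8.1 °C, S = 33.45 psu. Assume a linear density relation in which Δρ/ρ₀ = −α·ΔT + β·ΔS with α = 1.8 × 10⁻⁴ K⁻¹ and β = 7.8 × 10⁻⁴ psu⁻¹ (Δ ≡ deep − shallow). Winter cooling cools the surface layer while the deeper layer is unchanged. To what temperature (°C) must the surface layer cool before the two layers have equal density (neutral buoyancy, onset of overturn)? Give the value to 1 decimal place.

6.6 °C

Neutral buoyancy requires Δρ = 0, i.e. −α(T_deep − T_surf′) + β(S_deep − S_surf) = 0.
T_surf′ = T_deep − (β/α)·ΔS = 8.1 − (7.8 × 10⁻⁴/1.8 × 10⁻⁴)·(+0.34) = 6.627 °C.
Cooling required: 9.8 − (6.627) = 3.173 °C.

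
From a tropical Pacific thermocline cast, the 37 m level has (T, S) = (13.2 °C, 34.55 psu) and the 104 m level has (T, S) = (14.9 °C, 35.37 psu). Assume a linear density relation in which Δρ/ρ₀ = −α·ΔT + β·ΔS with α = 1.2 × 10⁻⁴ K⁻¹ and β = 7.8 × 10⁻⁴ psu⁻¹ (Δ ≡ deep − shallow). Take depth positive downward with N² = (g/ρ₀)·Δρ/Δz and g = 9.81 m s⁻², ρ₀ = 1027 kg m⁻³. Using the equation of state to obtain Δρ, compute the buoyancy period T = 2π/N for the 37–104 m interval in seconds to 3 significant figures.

ΔT = +1.7 K, ΔS = +0.82 psu (deep − shallow).
Δρ/ρ₀ = −αΔT + βΔS = -2.04 × 10⁻⁴ + 6.396 × 10⁻⁴ = 4.356 × 10⁻⁴, so Δρ ≈ 0.4474 kg m⁻³.
N² = (g/ρ₀)·Δρ/Δz = g·(Δρ/ρ₀)/Δz = 9.81 × 4.356 × 10⁻⁴ / 67 = 6.3780 × 10⁻⁵ s⁻².
N = √(6.3780 × 10⁻⁵) = 7.9862 × 10⁻³ rad s⁻¹ → T = 2π/N = 786.76 s ≈ 787 s.

787 s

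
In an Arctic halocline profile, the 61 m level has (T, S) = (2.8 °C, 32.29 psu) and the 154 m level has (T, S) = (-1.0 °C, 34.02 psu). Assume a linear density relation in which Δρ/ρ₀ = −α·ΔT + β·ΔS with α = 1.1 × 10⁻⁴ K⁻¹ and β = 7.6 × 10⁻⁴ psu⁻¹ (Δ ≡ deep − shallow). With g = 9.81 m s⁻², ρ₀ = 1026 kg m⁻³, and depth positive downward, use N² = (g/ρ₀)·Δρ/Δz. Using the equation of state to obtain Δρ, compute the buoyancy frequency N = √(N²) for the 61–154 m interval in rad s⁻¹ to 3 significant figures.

ΔT = -3.8 K, ΔS = +1.73 psu (deep − shallow).
Δρ/ρ₀ = −αΔT + βΔS = 4.18 × 10⁻⁴ + 1.3148 × 10⁻³ = 1.7328 × 10⁻³, so Δρ ≈ 1.778 kg m⁻³.
N² = (g/ρ₀)·Δρ/Δz = g·(Δρ/ρ₀)/Δz = 9.81 × 1.7328 × 10⁻³ / 93 = 1.8278 × 10⁻⁴ s⁻².
N = √(1.8278 × 10⁻⁴) = 0.013520 rad s⁻¹ ≈ 0.0135 rad s⁻¹.

0.0135 rad s⁻¹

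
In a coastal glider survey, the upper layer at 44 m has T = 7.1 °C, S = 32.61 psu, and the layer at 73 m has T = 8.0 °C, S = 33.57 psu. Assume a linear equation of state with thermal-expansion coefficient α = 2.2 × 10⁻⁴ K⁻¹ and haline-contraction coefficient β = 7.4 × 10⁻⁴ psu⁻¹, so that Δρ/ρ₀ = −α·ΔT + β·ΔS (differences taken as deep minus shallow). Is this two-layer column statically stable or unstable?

ΔT = 8.0 − 7.1 = +0.9 K and ΔS = 33.57 − 32.61 = +0.96 psu (deep − shallow).
−αΔT = -1.98 × 10⁻⁴; βΔS = 7.104 × 10⁻⁴; sum Δρ/ρ₀ = 5.124 × 10⁻⁴.
Δρ/ρ₀ > 0, so Δρ > 0: deeper water is denser → statically stable.

stable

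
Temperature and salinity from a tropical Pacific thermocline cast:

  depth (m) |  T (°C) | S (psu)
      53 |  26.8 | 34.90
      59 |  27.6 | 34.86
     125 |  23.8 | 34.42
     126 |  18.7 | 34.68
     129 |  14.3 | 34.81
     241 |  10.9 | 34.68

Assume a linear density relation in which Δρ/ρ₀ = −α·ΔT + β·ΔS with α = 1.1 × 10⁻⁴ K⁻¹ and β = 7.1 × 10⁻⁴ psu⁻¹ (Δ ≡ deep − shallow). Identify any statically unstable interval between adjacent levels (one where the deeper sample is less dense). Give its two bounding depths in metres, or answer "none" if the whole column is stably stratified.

Evaluate Δρ/ρ₀ = −αΔT + βΔS across each adjacent pair:
  53–59 m: −αΔT+βΔS = −(1.1 × 10⁻⁴)(+0.8)+(7.1 × 10⁻⁴)(-0.04) = -1.2 × 10⁻⁴ → UNSTABLE
  59–125 m: −αΔT+βΔS = −(1.1 × 10⁻⁴)(-3.8)+(7.1 × 10⁻⁴)(-0.44) = 1.1 × 10⁻⁴ → stable
  125–126 m: −αΔT+βΔS = −(1.1 × 10⁻⁴)(-5.1)+(7.1 × 10⁻⁴)(+0.26) = 7.5 × 10⁻⁴ → stable
  126–129 m: −αΔT+βΔS = −(1.1 × 10⁻⁴)(-4.4)+(7.1 × 10⁻⁴)(+0.13) = 5.8 × 10⁻⁴ → stable
  129–241 m: −αΔT+βΔS = −(1.1 × 10⁻⁴)(-3.4)+(7.1 × 10⁻⁴)(-0.13) = 2.8 × 10⁻⁴ → stable
The 53–59 m interval has Δρ < 0: lighter water underlies denser water.

53–59 m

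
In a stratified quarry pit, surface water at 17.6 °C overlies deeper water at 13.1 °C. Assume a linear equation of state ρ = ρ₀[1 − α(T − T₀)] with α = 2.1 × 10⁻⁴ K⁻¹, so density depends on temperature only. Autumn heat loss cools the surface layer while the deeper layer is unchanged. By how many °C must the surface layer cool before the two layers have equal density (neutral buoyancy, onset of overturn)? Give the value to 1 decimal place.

4.5 °C

With temperature the only control, equal density requires T_surf′ = T_deep.
T_surf′ = 13.1 °C.
Cooling required: 17.6 − 13.1 = 4.5 °C.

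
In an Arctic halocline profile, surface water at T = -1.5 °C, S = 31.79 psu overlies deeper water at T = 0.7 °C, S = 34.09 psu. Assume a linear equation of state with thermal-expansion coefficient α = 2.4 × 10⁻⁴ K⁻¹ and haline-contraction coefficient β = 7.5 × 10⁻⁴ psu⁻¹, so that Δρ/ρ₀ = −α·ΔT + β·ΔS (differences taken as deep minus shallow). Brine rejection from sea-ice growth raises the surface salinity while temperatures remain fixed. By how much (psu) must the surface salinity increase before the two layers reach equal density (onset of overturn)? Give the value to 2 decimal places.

1.60 psu

Neutral buoyancy requires −α(T_deep − T_surf) + β(S_deep − S_surf′) = 0.
S_surf′ = S_deep − (α/β)·ΔT = 34.09 − (2.4 × 10⁻⁴/7.5 × 10⁻⁴)·(+2.2) = 33.3860 psu.
Increase required: 33.3860 − 31.79 = 1.5960 psu.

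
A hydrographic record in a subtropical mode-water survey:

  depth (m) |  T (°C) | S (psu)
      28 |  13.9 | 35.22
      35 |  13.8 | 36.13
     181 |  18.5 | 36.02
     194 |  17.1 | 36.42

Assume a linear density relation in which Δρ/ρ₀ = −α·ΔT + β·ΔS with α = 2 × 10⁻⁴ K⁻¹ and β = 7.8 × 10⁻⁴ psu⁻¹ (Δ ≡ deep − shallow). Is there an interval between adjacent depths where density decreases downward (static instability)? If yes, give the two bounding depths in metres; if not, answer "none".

Evaluate Δρ/ρ₀ = −αΔT + βΔS across each adjacent pair:
  28–35 m: −αΔT+βΔS = −(2 × 10⁻⁴)(-0.1)+(7.8 × 10⁻⁴)(+0.91) = 7.3 × 10⁻⁴ → stable
  35–181 m: −αΔT+βΔS = −(2 × 10⁻⁴)(+4.7)+(7.8 × 10⁻⁴)(-0.11) = -1.0 × 10⁻³ → UNSTABLE
  181–194 m: −αΔT+βΔS = −(2 × 10⁻⁴)(-1.4)+(7.8 × 10⁻⁴)(+0.40) = 5.9 × 10⁻⁴ → stable
The 35–181 m interval has Δρ < 0: lighter water underlies denser water.

35–181 m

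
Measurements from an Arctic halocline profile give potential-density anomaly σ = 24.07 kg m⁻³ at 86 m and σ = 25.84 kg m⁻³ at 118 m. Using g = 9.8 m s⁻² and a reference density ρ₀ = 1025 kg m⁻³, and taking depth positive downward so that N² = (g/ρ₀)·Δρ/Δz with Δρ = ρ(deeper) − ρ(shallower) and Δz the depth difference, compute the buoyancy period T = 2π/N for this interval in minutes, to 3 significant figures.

Δρ = 1025.84 − 1024.07 = 1.77 kg m⁻³ over Δz = 118 − 86 = 32 m.
N² = (9.8/1025) × (1.77/32) = 5.2884 × 10⁻⁴ s⁻².
N = √(5.2884 × 10⁻⁴) = 0.022997 rad s⁻¹, so T = 2π/N = 273.22 s = 4.5537 min ≈ 4.55 min.

4.55 min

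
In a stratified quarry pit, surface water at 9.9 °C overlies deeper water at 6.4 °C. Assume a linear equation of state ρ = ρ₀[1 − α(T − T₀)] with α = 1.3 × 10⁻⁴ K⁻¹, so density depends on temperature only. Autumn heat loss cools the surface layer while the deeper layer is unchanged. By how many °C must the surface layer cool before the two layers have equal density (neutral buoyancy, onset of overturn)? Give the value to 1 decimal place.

With temperature the only control, equal density requires T_surf′ = T_deep.
T_surf′ = 6.4 °C.
Cooling required: 9.9 − 6.4 = 3.5 °C.

3.5 °C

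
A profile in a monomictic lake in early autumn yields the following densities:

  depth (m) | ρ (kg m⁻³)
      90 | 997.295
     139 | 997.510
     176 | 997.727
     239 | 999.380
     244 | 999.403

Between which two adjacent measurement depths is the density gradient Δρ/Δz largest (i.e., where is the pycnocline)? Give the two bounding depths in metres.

176–239 m

Compute the density gradient over each adjacent pair:
  90–139 m: Δρ/Δz = 0.215/49 = 4.4 × 10⁻³ kg m⁻⁴
  139–176 m: Δρ/Δz = 0.217/37 = 5.9 × 10⁻³ kg m⁻⁴
  176–239 m: Δρ/Δz = 1.653/63 = 0.026 kg m⁻⁴
  239–244 m: Δρ/Δz = 0.023/5 = 4.6 × 10⁻³ kg m⁻⁴
The largest gradient is in the 176–239 m interval — the pycnocline.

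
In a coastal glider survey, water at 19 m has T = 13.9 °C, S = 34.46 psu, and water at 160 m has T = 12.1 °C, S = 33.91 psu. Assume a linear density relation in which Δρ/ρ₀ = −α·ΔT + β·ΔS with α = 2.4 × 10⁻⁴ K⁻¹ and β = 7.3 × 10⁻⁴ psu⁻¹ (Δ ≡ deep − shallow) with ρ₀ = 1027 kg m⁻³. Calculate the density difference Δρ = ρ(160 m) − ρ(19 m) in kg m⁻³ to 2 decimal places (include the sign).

ΔT = -1.8 K, ΔS = -0.55 psu (deep − shallow).
Δρ/ρ₀ = −(2.4 × 10⁻⁴)(-1.8) + (7.3 × 10⁻⁴)(-0.55) = 3.05 × 10⁻⁵.
Δρ = 1027 × (3.05 × 10⁻⁵) = +0.03 kg m⁻³.
Positive Δρ: denser below, stable.

+0.03 kg m⁻³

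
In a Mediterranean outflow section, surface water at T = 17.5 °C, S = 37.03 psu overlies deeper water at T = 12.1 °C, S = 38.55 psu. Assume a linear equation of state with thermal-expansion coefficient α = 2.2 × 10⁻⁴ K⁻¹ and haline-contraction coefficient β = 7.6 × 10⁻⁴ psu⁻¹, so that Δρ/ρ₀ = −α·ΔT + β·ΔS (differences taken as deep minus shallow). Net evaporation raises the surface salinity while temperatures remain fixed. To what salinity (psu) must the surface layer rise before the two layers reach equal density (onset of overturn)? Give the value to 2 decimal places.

Neutral buoyancy requires −α(T_deep − T_surf) + β(S_deep − S_surf′) = 0.
S_surf′ = S_deep − (α/β)·ΔT = 38.55 − (2.2 × 10⁻⁴/7.6 × 10⁻⁴)·(-5.4) = 40.1132 psu.
Increase required: 40.1132 − 37.03 = 3.0832 psu.

40.11 psu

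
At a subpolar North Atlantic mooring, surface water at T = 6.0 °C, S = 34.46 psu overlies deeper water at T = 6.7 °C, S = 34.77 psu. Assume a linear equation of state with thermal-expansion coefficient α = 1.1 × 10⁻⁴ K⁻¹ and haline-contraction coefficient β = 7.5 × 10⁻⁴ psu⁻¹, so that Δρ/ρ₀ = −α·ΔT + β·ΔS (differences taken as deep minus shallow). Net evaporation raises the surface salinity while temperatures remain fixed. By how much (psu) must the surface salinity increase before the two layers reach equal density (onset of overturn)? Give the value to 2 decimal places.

0.21 psu

Neutral buoyancy requires −α(T_deep − T_surf) + β(S_deep − S_surf′) = 0.
S_surf′ = S_deep − (α/β)·ΔT = 34.77 − (1.1 × 10⁻⁴/7.5 × 10⁻⁴)·(+0.7) = 34.6673 psu.
Increase required: 34.6673 − 34.46 = 0.2073 psu.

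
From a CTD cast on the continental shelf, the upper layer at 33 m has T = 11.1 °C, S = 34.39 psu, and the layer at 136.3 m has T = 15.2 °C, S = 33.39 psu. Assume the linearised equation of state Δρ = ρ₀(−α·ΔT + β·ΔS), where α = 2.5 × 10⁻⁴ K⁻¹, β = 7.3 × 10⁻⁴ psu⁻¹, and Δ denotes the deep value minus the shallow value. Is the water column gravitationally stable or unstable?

unstable

ΔT = 15.2 − 11.1 = +4.1 K and ΔS = 33.39 − 34.39 = -1.00 psu (deep − shallow).
−αΔT = -1.025 × 10⁻³; βΔS = -7.30 × 10⁻⁴; sum Δρ/ρ₀ = -1.755 × 10⁻³.
Δρ/ρ₀ < 0, so Δρ < 0: deeper water is lighter → statically unstable; the column would overturn.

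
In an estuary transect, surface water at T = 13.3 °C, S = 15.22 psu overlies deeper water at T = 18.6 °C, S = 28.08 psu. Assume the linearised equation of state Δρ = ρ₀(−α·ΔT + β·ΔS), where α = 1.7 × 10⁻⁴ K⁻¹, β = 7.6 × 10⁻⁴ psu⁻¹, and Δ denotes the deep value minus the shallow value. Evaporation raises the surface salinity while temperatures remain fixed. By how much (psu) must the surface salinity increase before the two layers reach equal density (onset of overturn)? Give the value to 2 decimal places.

11.67 psu

Neutral buoyancy requires −α(T_deep − T_surf) + β(S_deep − S_surf′) = 0.
S_surf′ = S_deep − (α/β)·ΔT = 28.08 − (1.7 × 10⁻⁴/7.6 × 10⁻⁴)·(+5.3) = 26.8945 psu.
Increase required: 26.8945 − 15.22 = 11.6745 psu.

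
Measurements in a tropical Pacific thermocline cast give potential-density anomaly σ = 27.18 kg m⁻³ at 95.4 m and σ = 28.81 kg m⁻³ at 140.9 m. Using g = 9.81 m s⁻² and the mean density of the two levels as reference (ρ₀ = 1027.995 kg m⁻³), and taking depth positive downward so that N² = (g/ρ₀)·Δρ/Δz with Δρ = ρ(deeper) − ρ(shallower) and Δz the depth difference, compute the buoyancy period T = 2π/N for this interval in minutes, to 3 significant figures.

Δρ = 1028.81 − 1027.18 = 1.63 kg m⁻³ over Δz = 140.9 − 95.4 = 45.5 m.
N² = (9.81/1027.995) × (1.63/45.5) = 3.4186 × 10⁻⁴ s⁻².
N = √(3.4186 × 10⁻⁴) = 0.018489 rad s⁻¹, so T = 2π/N = 339.83 s = 5.6638 min ≈ 5.66 min.

5.66 min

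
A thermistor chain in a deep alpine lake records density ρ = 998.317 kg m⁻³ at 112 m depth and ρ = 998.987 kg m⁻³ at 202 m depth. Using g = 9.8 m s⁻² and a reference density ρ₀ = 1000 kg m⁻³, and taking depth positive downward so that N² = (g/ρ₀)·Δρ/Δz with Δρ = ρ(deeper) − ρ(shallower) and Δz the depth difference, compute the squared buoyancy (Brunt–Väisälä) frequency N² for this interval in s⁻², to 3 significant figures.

7.30 × 10⁻⁵ s⁻²

Δρ = 998.987 − 998.317 = 0.670 kg m⁻³ over Δz = 202 − 112 = 90 m.
N² = (9.8/1000) × (0.670/90) = 7.2956 × 10⁻⁵ s⁻² ≈ 7.30 × 10⁻⁵ s⁻².
N² > 0, so the interval is statically stable.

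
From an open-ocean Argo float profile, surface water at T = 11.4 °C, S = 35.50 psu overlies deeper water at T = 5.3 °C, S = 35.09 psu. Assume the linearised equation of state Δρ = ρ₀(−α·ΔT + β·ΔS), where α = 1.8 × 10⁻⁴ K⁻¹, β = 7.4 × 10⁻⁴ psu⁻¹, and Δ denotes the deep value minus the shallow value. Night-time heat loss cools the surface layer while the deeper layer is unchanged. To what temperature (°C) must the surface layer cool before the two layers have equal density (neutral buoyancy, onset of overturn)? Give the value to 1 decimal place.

Neutral buoyancy requires Δρ = 0, i.e. −α(T_deep − T_surf′) + β(S_deep − S_surf) = 0.
T_surf′ = T_deep − (β/α)·ΔS = 5.3 − (7.4 × 10⁻⁴/1.8 × 10⁻⁴)·(-0.41) = 6.986 °C.
Cooling required: 11.4 − (6.986) = 4.414 °C.

7.0 °C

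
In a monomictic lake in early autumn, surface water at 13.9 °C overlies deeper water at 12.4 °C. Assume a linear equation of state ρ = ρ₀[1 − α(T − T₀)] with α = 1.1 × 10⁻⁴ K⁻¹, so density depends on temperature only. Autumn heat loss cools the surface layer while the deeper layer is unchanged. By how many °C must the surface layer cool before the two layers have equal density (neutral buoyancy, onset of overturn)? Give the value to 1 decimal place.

With temperature the only control, equal density requires T_surf′ = T_deep.
T_surf′ = 12.4 °C.
Cooling required: 13.9 − 12.4 = 1.5 °C.

1.5 °C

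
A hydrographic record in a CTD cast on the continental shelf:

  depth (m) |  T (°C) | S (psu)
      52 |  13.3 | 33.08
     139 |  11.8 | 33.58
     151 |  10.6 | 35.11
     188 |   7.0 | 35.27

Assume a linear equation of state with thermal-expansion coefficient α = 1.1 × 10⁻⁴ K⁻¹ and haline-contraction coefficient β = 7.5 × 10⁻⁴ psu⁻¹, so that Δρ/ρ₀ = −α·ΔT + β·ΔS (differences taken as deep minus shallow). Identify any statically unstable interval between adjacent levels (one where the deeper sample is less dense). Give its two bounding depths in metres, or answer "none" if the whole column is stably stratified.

Evaluate Δρ/ρ₀ = −αΔT + βΔS across each adjacent pair:
  52–139 m: −αΔT+βΔS = −(1.1 × 10⁻⁴)(-1.5)+(7.5 × 10⁻⁴)(+0.50) = 5.4 × 10⁻⁴ → stable
  139–151 m: −αΔT+βΔS = −(1.1 × 10⁻⁴)(-1.2)+(7.5 × 10⁻⁴)(+1.53) = 1.3 × 10⁻³ → stable
  151–188 m: −αΔT+βΔS = −(1.1 × 10⁻⁴)(-3.6)+(7.5 × 10⁻⁴)(+0.16) = 5.2 × 10⁻⁴ → stable
Every interval has Δρ > 0: the column is stably stratified throughout.

none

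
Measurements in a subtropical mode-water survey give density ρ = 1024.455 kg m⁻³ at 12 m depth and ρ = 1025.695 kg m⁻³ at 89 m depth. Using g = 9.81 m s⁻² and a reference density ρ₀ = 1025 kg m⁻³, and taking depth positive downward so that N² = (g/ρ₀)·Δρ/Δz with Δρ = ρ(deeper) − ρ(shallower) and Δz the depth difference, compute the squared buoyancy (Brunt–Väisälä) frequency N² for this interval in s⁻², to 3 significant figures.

Δρ = 1025.695 − 1024.455 = 1.240 kg m⁻³ over Δz = 89 − 12 = 77 m.
N² = (9.81/1025) × (1.240/77) = 1.5413 × 10⁻⁴ s⁻² ≈ 1.54 × 10⁻⁴ s⁻².

1.54 × 10⁻⁴ s⁻²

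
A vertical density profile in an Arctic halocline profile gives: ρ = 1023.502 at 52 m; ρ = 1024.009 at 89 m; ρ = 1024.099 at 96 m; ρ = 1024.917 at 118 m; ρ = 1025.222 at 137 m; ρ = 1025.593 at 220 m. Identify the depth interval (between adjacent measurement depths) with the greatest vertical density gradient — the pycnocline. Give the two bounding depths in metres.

96–118 m

Compute the density gradient over each adjacent pair:
  52–89 m: Δρ/Δz = 0.507/37 = 0.014 kg m⁻⁴
  89–96 m: Δρ/Δz = 0.090/7 = 0.013 kg m⁻⁴
  96–118 m: Δρ/Δz = 0.818/22 = 0.037 kg m⁻⁴
  118–137 m: Δρ/Δz = 0.305/19 = 0.016 kg m⁻⁴
  137–220 m: Δρ/Δz = 0.371/83 = 4.5 × 10⁻³ kg m⁻⁴
The largest gradient is in the 96–118 m interval — the pycnocline.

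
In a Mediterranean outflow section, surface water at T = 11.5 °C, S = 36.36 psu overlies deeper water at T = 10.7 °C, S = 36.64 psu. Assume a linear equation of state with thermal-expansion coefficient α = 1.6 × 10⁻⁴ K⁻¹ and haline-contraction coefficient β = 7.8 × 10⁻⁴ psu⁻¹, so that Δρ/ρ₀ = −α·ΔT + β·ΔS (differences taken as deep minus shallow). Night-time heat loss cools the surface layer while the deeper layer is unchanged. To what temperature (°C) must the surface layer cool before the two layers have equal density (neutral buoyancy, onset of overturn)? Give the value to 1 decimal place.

Neutral buoyancy requires Δρ = 0, i.e. −α(T_deep − T_surf′) + β(S_deep − S_surf) = 0.
T_surf′ = T_deep − (β/α)·ΔS = 10.7 − (7.8 × 10⁻⁴/1.6 × 10⁻⁴)·(+0.28) = 9.335 °C.
Cooling required: 11.5 − (9.335) = 2.165 °C.

9.3 °C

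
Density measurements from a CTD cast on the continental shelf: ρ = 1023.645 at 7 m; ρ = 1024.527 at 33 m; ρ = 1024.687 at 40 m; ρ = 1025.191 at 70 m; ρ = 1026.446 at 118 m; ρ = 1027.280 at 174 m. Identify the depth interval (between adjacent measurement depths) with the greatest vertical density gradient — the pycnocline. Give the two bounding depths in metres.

Compute the density gradient over each adjacent pair:
  7–33 m: Δρ/Δz = 0.882/26 = 0.034 kg m⁻⁴
  33–40 m: Δρ/Δz = 0.160/7 = 0.023 kg m⁻⁴
  40–70 m: Δρ/Δz = 0.504/30 = 0.017 kg m⁻⁴
  70–118 m: Δρ/Δz = 1.255/48 = 0.026 kg m⁻⁴
  118–174 m: Δρ/Δz = 0.834/56 = 0.015 kg m⁻⁴
The largest gradient is in the 7–33 m interval — the pycnocline.

7–33 m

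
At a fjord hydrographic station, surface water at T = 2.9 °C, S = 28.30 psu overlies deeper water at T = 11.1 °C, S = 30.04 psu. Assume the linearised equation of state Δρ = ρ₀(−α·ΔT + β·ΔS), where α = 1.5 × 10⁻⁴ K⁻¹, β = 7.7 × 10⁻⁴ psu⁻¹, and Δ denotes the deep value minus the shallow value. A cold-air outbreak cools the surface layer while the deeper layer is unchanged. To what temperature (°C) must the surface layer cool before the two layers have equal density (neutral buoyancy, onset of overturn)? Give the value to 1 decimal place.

Neutral buoyancy requires Δρ = 0, i.e. −α(T_deep − T_surf′) + β(S_deep − S_surf) = 0.
T_surf′ = T_deep − (β/α)·ΔS = 11.1 − (7.7 × 10⁻⁴/1.5 × 10⁻⁴)·(+1.74) = 2.168 °C.
Cooling required: 2.9 − (2.168) = 0.732 °C.

2.2 °C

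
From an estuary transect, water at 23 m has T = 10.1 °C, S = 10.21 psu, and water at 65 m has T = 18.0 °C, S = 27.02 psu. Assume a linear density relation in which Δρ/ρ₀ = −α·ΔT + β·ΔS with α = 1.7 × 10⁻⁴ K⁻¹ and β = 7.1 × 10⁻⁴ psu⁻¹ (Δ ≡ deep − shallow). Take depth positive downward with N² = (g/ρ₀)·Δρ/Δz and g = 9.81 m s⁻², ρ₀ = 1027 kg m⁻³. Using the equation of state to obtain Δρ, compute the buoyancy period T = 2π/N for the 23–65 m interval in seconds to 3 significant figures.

ΔT = +7.9 K, ΔS = +16.81 psu (deep − shallow).
Δρ/ρ₀ = −αΔT + βΔS = -1.343 × 10⁻³ + 0.0119351 = 0.0105921, so Δρ ≈ 10.88 kg m⁻³.
N² = (g/ρ₀)·Δρ/Δz = g·(Δρ/ρ₀)/Δz = 9.81 × 0.0105921 / 42 = 2.4740 × 10⁻³ s⁻².
N = √(2.4740 × 10⁻³) = 0.049739 rad s⁻¹ → T = 2π/N = 126.32 s ≈ 126 s.

126 s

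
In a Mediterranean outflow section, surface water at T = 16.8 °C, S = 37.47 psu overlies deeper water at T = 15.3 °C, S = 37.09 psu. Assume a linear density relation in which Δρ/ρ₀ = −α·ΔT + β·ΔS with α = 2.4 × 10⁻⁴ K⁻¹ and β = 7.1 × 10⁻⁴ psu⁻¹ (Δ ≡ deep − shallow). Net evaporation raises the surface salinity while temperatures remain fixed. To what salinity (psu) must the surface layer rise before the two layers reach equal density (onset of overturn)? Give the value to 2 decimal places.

37.60 psu

Neutral buoyancy requires −α(T_deep − T_surf) + β(S_deep − S_surf′) = 0.
S_surf′ = S_deep − (α/β)·ΔT = 37.09 − (2.4 × 10⁻⁴/7.1 × 10⁻⁴)·(-1.5) = 37.5970 psu.
Increase required: 37.5970 − 37.47 = 0.1270 psu.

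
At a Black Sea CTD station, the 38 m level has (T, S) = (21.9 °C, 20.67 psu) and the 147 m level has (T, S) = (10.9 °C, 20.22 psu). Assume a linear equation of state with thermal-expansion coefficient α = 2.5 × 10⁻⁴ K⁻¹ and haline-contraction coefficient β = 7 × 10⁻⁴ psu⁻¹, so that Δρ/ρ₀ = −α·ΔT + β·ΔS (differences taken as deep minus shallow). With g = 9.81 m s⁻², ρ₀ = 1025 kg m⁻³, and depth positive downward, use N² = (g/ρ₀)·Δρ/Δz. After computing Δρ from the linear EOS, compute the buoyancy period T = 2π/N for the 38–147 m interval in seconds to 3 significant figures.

424 s

ΔT = -11.0 K, ΔS = -0.45 psu (deep − shallow).
Δρ/ρ₀ = −αΔT + βΔS = 2.75 × 10⁻³ − 3.15 × 10⁻⁴ = 2.435 × 10⁻³, so Δρ ≈ 2.496 kg m⁻³.
N² = (g/ρ₀)·Δρ/Δz = g·(Δρ/ρ₀)/Δz = 9.81 × 2.435 × 10⁻³ / 109 = 2.1915 × 10⁻⁴ s⁻².
N = √(2.1915 × 10⁻⁴) = 0.014804 rad s⁻¹ → T = 2π/N = 424.42 s ≈ 424 s.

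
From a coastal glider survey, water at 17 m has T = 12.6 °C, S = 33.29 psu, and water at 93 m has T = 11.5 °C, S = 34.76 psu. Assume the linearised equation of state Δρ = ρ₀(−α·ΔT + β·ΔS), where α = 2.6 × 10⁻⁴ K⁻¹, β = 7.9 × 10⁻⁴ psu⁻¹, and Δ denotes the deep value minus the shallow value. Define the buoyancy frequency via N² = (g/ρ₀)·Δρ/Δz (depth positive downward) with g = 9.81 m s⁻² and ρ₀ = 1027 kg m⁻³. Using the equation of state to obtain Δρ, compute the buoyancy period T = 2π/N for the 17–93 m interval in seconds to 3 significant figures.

ΔT = -1.1 K, ΔS = +1.47 psu (deep − shallow).
Δρ/ρ₀ = −αΔT + βΔS = 2.86 × 10⁻⁴ + 1.1613 × 10⁻³ = 1.4473 × 10⁻³, so Δρ ≈ 1.486 kg m⁻³.
N² = (g/ρ₀)·Δρ/Δz = g·(Δρ/ρ₀)/Δz = 9.81 × 1.4473 × 10⁻³ / 76 = 1.8682 × 10⁻⁴ s⁻².
N = √(1.8682 × 10⁻⁴) = 0.013668 rad s⁻¹ → T = 2π/N = 459.70 s ≈ 460 s.

460 s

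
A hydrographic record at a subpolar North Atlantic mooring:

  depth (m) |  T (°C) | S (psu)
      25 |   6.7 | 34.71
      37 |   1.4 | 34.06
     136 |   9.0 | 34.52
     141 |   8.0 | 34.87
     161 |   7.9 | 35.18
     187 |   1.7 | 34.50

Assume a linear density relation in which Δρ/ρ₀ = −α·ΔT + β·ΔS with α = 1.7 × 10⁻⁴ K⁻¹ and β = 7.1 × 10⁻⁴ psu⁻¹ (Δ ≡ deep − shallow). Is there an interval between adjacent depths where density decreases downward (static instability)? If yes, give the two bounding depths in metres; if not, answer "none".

Evaluate Δρ/ρ₀ = −αΔT + βΔS across each adjacent pair:
  25–37 m: −αΔT+βΔS = −(1.7 × 10⁻⁴)(-5.3)+(7.1 × 10⁻⁴)(-0.65) = 4.4 × 10⁻⁴ → stable
  37–136 m: −αΔT+βΔS = −(1.7 × 10⁻⁴)(+7.6)+(7.1 × 10⁻⁴)(+0.46) = -9.7 × 10⁻⁴ → UNSTABLE
  136–141 m: −αΔT+βΔS = −(1.7 × 10⁻⁴)(-1.0)+(7.1 × 10⁻⁴)(+0.35) = 4.2 × 10⁻⁴ → stable
  141–161 m: −αΔT+βΔS = −(1.7 × 10⁻⁴)(-0.1)+(7.1 × 10⁻⁴)(+0.31) = 2.4 × 10⁻⁴ → stable
  161–187 m: −αΔT+βΔS = −(1.7 × 10⁻⁴)(-6.2)+(7.1 × 10⁻⁴)(-0.68) = 5.7 × 10⁻⁴ → stable
The 37–136 m interval has Δρ < 0: lighter water underlies denser water.

37–136 m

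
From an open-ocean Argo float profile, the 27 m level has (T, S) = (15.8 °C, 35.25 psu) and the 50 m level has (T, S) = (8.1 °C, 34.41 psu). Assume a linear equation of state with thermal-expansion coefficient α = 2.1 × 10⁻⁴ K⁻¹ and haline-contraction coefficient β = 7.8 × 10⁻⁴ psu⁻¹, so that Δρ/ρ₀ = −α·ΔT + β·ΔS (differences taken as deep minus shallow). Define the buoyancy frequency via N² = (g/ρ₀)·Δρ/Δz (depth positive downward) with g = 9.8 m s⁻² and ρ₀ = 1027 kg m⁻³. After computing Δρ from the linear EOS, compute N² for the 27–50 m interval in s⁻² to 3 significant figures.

4.10 × 10⁻⁴ s⁻²

ΔT = -7.7 K, ΔS = -0.84 psu (deep − shallow).
Δρ/ρ₀ = −αΔT + βΔS = 1.617 × 10⁻³ − 6.552 × 10⁻⁴ = 9.618 × 10⁻⁴, so Δρ ≈ 0.9878 kg m⁻³.
N² = (g/ρ₀)·Δρ/Δz = g·(Δρ/ρ₀)/Δz = 9.8 × 9.618 × 10⁻⁴ / 23 = 4.0981 × 10⁻⁴ s⁻² ≈ 4.10 × 10⁻⁴ s⁻².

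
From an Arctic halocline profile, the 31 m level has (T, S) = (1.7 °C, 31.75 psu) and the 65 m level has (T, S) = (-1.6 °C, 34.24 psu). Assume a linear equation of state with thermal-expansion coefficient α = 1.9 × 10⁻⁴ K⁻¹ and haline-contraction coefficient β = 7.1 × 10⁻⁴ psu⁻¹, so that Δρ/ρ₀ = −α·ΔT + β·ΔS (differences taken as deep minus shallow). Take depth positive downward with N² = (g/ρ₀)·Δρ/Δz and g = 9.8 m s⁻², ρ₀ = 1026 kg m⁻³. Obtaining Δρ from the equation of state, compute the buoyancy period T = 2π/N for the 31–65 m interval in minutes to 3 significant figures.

3.99 min

ΔT = -3.3 K, ΔS = +2.49 psu (deep − shallow).
Δρ/ρ₀ = −αΔT + βΔS = 6.27 × 10⁻⁴ + 1.7679 × 10⁻³ = 2.3949 × 10⁻³, so Δρ ≈ 2.457 kg m⁻³.
N² = (g/ρ₀)·Δρ/Δz = g·(Δρ/ρ₀)/Δz = 9.8 × 2.3949 × 10⁻³ / 34 = 6.9029 × 10⁻⁴ s⁻².
N = √(6.9029 × 10⁻⁴) = 0.026273 rad s⁻¹ → T = 2π/N = 239.15 s = 3.9858 min ≈ 3.99 min.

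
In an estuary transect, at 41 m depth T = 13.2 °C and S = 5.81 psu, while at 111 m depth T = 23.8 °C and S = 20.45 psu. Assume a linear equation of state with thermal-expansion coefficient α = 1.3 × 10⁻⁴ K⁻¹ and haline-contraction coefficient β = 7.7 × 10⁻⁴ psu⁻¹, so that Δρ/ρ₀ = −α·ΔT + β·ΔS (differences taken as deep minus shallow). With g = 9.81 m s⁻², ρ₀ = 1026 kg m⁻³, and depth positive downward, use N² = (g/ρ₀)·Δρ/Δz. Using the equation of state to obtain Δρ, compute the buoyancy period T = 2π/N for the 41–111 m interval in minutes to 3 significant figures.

ΔT = +10.6 K, ΔS = +14.64 psu (deep − shallow).
Δρ/ρ₀ = −αΔT + βΔS = -1.378 × 10⁻³ + 0.0112728 = 9.8948 × 10⁻³, so Δρ ≈ 10.15 kg m⁻³.
N² = (g/ρ₀)·Δρ/Δz = g·(Δρ/ρ₀)/Δz = 9.81 × 9.8948 × 10⁻³ / 70 = 1.3867 × 10⁻³ s⁻².
N = √(1.3867 × 10⁻³) = 0.037238 rad s⁻¹ → T = 2π/N = 168.73 s = 2.8122 min ≈ 2.81 min.

2.81 min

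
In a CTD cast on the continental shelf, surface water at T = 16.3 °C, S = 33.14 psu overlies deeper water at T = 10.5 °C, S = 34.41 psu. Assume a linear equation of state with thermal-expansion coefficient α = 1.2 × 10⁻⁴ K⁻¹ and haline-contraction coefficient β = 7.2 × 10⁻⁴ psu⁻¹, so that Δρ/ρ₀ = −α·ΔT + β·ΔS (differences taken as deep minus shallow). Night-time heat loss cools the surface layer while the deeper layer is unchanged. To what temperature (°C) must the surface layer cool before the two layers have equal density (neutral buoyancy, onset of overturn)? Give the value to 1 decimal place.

2.9 °C

Neutral buoyancy requires Δρ = 0, i.e. −α(T_deep − T_surf′) + β(S_deep − S_surf) = 0.
T_surf′ = T_deep − (β/α)·ΔS = 10.5 − (7.2 × 10⁻⁴/1.2 × 10⁻⁴)·(+1.27) = 2.880 °C.
Cooling required: 16.3 − (2.880) = 13.420 °C.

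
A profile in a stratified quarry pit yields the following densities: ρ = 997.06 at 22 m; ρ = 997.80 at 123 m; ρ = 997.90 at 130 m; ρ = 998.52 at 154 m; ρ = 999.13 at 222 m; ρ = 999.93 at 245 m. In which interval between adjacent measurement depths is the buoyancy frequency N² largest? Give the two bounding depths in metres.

222–245 m

Compute the density gradient over each adjacent pair:
  22–123 m: Δρ/Δz = 0.74/101 = 7.3 × 10⁻³ kg m⁻⁴
  123–130 m: Δρ/Δz = 0.10/7 = 0.014 kg m⁻⁴
  130–154 m: Δρ/Δz = 0.62/24 = 0.026 kg m⁻⁴
  154–222 m: Δρ/Δz = 0.61/68 = 9.0 × 10⁻³ kg m⁻⁴
  222–245 m: Δρ/Δz = 0.80/23 = 0.035 kg m⁻⁴
The largest gradient is in the 222–245 m interval — the pycnocline.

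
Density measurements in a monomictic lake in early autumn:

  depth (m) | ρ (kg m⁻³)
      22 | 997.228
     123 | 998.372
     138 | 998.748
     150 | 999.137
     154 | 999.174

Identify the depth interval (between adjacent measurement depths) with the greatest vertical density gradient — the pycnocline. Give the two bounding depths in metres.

Compute the density gradient over each adjacent pair:
  22–123 m: Δρ/Δz = 1.144/101 = 0.011 kg m⁻⁴
  123–138 m: Δρ/Δz = 0.376/15 = 0.025 kg m⁻⁴
  138–150 m: Δρ/Δz = 0.389/12 = 0.032 kg m⁻⁴
  150–154 m: Δρ/Δz = 0.037/4 = 9.2 × 10⁻³ kg m⁻⁴
The largest gradient is in the 138–150 m interval — the pycnocline.

138–150 m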